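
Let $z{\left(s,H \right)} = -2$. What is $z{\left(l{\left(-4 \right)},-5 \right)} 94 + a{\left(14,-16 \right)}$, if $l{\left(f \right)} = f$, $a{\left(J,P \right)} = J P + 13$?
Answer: $-399$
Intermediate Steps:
$a{\left(J,P \right)} = 13 + J P$
$z{\left(l{\left(-4 \right)},-5 \right)} 94 + a{\left(14,-16 \right)} = \left(-2\right) 94 + \left(13 + 14 \left(-16\right)\right) = -188 + \left(13 - 224\right) = -188 - 211 = -399$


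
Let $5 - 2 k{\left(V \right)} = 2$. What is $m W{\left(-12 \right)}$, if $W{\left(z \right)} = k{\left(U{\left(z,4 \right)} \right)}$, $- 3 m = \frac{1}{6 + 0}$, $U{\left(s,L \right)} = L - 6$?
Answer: $- \frac{1}{12} \approx -0.083333$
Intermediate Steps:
$U{\left(s,L \right)} = -6 + L$ ($U{\left(s,L \right)} = L - 6 = -6 + L$)
$k{\left(V \right)} = \frac{3}{2}$ ($k{\left(V \right)} = \frac{5}{2} - 1 = \frac{3}{2}$)
$m = - \frac{1}{18}$ ($m = - \frac{1}{3 \left(6 + 0\right)} = - \frac{1}{3 \cdot 6} = \left(- \frac{1}{3}\right) \frac{1}{6} = - \frac{1}{18} \approx -0.055556$)
$W{\left(z \right)} = \frac{3}{2}$
$m W{\left(-12 \right)} = \left(- \frac{1}{18}\right) \frac{3}{2} = - \frac{1}{12}$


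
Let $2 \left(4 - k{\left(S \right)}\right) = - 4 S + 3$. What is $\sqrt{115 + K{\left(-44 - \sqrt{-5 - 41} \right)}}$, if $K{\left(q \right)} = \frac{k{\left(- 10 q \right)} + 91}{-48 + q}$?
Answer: $\frac{\sqrt{2} \sqrt{\frac{19213 + 190 i \sqrt{46}}{92 + i \sqrt{46}}}}{2} \approx 10.216 - 0.033799 i$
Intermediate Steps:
$k{\left(S \right)} = \frac{5}{2} + 2 S$ ($k{\left(S \right)} = 4 - \frac{- 4 S + 3}{2} = 4 - \frac{3 - 4 S}{2} = 4 + \left(- \frac{3}{2} + 2 S\right) = \frac{5}{2} + 2 S$)
$K{\left(q \right)} = \frac{\frac{187}{2} - 20 q}{-48 + q}$ ($K{\left(q \right)} = \frac{\left(\frac{5}{2} + 2 \left(- 10 q\right)\right) + 91}{-48 + q} = \frac{\left(\frac{5}{2} - 20 q\right) + 91}{-48 + q} = \frac{\frac{187}{2} - 20 q}{-48 + q}$)
$\sqrt{115 + K{\left(-44 - \sqrt{-5 - 41} \right)}} = \sqrt{115 + \frac{187 - 40 \left(-44 - \sqrt{-5 - 41}\right)}{2 \left(-48 - \left(44 + \sqrt{-5 - 41}\right)\right)}} = \sqrt{115 + \frac{187 - 40 \left(-44 - \sqrt{-46}\right)}{2 \left(-48 - \left(44 + \sqrt{-46}\right)\right)}} = \sqrt{115 + \frac{187 - 40 \left(-44 - i \sqrt{46}\right)}{2 \left(-48 - \left(44 + i \sqrt{46}\right)\right)}} = \sqrt{115 + \frac{187 + \left(1760 + 40 i \sqrt{46}\right)}{2 \left(-92 - i \sqrt{46}\right)}} = \sqrt{115 + \frac{1947 + 40 i \sqrt{46}}{2 \left(-92 - i \sqrt{46}\right)}}$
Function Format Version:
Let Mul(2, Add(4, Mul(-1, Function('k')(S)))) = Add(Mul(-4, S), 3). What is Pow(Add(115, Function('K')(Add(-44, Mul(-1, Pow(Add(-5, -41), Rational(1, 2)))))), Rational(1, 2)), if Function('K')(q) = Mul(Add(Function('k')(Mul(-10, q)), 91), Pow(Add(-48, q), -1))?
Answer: Mul(Rational(1, 2), Pow(2, Rational(1, 2)), Pow(Mul(Pow(Add(92, Mul(I, Pow(46, Rational(1, 2)))), -1), Add(19213, Mul(190, I, Pow(46, Rational(1, 2))))), Rational(1, 2))) ≈ Add(10.216, Mul(-0.033799, I))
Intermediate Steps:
Function('k')(S) = Add(Rational(5, 2), Mul(2, S)) (Function('k')(S) = Add(4, Mul(Rational(-1, 2), Add(Mul(-4, S), 3))) = Add(4, Mul(Rational(-1, 2), Add(3, Mul(-4, S)))) = Add(4, Add(Rational(-3, 2), Mul(2, S))) = Add(Rational(5, 2), Mul(2, S)))
Function('K')(q) = Mul(Pow(Add(-48, q), -1), Add(Rational(187, 2), Mul(-20, q))) (Function('K')(q) = Mul(Add(Add(Rational(5, 2), Mul(2, Mul(-10, q))), 91), Pow(Add(-48, q), -1)) = Mul(Add(Add(Rational(5, 2), Mul(-20, q)), 91), Pow(Add(-48, q), -1)) = Mul(Add(Rational(187, 2), Mul(-20, q)), Pow(Add(-48, q), -1)) = Mul(Pow(Add(-48, q), -1), Add(Rational(187, 2), Mul(-20, q))))
Pow(Add(115, Function('K')(Add(-44, Mul(-1, Pow(Add(-5, -41), Rational(1, 2)))))), Rational(1, 2)) = Pow(Add(115, Mul(Rational(1, 2), Pow(Add(-48, Add(-44, Mul(-1, Pow(Add(-5, -41), Rational(1, 2))))), -1), Add(187, Mul(-40, Add(-44, Mul(-1, Pow(Add(-5, -41), Rational(1, 2)))))))), Rational(1, 2)) = Pow(Add(115, Mul(Rational(1, 2), Pow(Add(-48, Add(-44, Mul(-1, Pow(-46, Rational(1, 2))))), -1), Add(187, Mul(-40, Add(-44, Mul(-1, Pow(-46, Rational(1, 2)))))))), Rational(1, 2)) = Pow(Add(115, Mul(Rational(1, 2), Pow(Add(-48, Add(-44, Mul(-1, Mul(I, Pow(46, Rational(1, 2)))))), -1), Add(187, Mul(-40, Add(-44, Mul(-1, Mul(I, Pow(46, Rational(1, 2))))))))), Rational(1, 2)) = Pow(Add(115, Mul(Rational(1, 2), Pow(Add(-48, Add(-44, Mul(-1, I, Pow(46, Rational(1, 2))))), -1), Add(187, Mul(-40, Add(-44, Mul(-1, I, Pow(46, Rational(1, 2)))))))), Rational(1, 2)) = Pow(Add(115, Mul(Rational(1, 2), Pow(Add(-92, Mul(-1, I, Pow(46, Rational(1, 2)))), -1), Add(187, Add(1760, Mul(40, I, Pow(46, Rational(1, 2))))))), Rational(1, 2)) = Pow(Add(115, Mul(Rational(1, 2), Pow(Add(-92, Mul(-1, I, Pow(46, Rational(1, 2)))), -1), Add(1947, Mul(40, I, Pow(46, Rational(1, 2)))))), Rational(1, 2))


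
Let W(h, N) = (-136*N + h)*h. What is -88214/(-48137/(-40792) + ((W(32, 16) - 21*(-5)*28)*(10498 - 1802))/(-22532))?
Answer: -20269930773904/5823828123465 ≈ -3.4805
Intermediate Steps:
W(h, N) = h*(h - 136*N) (W(h, N) = (h - 136*N)*h = h*(h - 136*N))
-88214/(-48137/(-40792) + ((W(32, 16) - 21*(-5)*28)*(10498 - 1802))/(-22532)) = -88214/(-48137/(-40792) + ((32*(32 - 136*16) - 21*(-5)*28)*(10498 - 1802))/(-22532)) = -88214/(-48137*(-1/40792) + ((32*(32 - 2176) + 105*28)*8696)*(-1/22532)) = -88214/(48137/40792 + ((32*(-2144) + 2940)*8696)*(-1/22532)) = -88214/(48137/40792 + ((-68608 + 2940)*8696)*(-1/22532)) = -88214/(48137/40792 - 65668*8696*(-1/22532)) = -88214/(48137/40792 - 571048928*(-1/22532)) = -88214/(48137/40792 + 142762232/5633) = -88214/5823828123465/229781336 = -88214*229781336/5823828123465 = -20269930773904/5823828123465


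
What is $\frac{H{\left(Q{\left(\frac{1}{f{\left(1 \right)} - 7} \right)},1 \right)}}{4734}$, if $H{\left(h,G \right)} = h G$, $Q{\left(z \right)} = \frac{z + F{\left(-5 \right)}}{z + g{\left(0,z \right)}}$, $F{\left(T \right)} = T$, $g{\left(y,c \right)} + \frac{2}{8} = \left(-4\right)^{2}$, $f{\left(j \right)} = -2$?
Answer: $- \frac{92}{1332621} \approx -6.9037 \cdot 10^{-5}$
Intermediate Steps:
$g{\left(y,c \right)} = \frac{63}{4}$ ($g{\left(y,c \right)} = - \frac{1}{4} + \left(-4\right)^{2} = - \frac{1}{4} + 16 = \frac{63}{4}$)
$Q{\left(z \right)} = \frac{-5 + z}{\frac{63}{4} + z}$ ($Q{\left(z \right)} = \frac{z - 5}{z + \frac{63}{4}} = \frac{-5 + z}{\frac{63}{4} + z}$)
$H{\left(h,G \right)} = G h$
$\frac{H{\left(Q{\left(\frac{1}{f{\left(1 \right)} - 7} \right)},1 \right)}}{4734} = \frac{1 \frac{4 \left(-5 + \frac{1}{-2 - 7}\right)}{63 + \frac{4}{-2 - 7}}}{4734} = 1 \frac{4 \left(-5 + \frac{1}{-9}\right)}{63 + \frac{4}{-9}} \cdot \frac{1}{4734} = 1 \frac{4 \left(-5 - \frac{1}{9}\right)}{63 + 4 \left(- \frac{1}{9}\right)} \frac{1}{4734} = 1 \cdot 4 \frac{1}{63 - \frac{4}{9}} \left(- \frac{46}{9}\right) \frac{1}{4734} = 1 \cdot 4 \frac{1}{\frac{563}{9}} \left(- \frac{46}{9}\right) \frac{1}{4734} = 1 \cdot 4 \cdot \frac{9}{563} \left(- \frac{46}{9}\right) \frac{1}{4734} = 1 \left(- \frac{184}{563}\right) \frac{1}{4734} = \left(- \frac{184}{563}\right) \frac{1}{4734} = - \frac{92}{1332621}$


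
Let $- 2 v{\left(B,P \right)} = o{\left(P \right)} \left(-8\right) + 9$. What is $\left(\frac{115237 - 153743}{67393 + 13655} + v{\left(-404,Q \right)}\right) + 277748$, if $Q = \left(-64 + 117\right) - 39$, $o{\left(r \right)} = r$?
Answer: $\frac{11257527685}{40524} \approx 2.778 \cdot 10^{5}$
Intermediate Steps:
$Q = 14$ ($Q = 53 - 39 = 14$)
$v{\left(B,P \right)} = - \frac{9}{2} + 4 P$ ($v{\left(B,P \right)} = - \frac{P \left(-8\right) + 9}{2} = - \frac{- 8 P + 9}{2} = - \frac{9 - 8 P}{2} = - \frac{9}{2} + 4 P$)
$\left(\frac{115237 - 153743}{67393 + 13655} + v{\left(-404,Q \right)}\right) + 277748 = \left(\frac{115237 - 153743}{67393 + 13655} + \left(- \frac{9}{2} + 4 \cdot 14\right)\right) + 277748 = \left(- \frac{38506}{81048} + \left(- \frac{9}{2} + 56\right)\right) + 277748 = \left(\left(-38506\right) \frac{1}{81048} + \frac{103}{2}\right) + 277748 = \left(- \frac{19253}{40524} + \frac{103}{2}\right) + 277748 = \frac{2067733}{40524} + 277748 = \frac{11257527685}{40524}$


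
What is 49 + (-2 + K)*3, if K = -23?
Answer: -26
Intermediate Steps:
49 + (-2 + K)*3 = 49 + (-2 - 23)*3 = 49 - 25*3 = 49 - 75 = -26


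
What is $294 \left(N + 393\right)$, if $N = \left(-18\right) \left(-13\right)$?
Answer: $184338$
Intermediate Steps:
$N = 234$
$294 \left(N + 393\right) = 294 \left(234 + 393\right) = 294 \cdot 627 = 184338$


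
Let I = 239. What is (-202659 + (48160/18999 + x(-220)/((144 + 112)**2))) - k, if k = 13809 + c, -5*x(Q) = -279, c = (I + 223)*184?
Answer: -1876850883894799/6225592320 ≈ -3.0147e+5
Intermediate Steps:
c = 85008 (c = (239 + 223)*184 = 462*184 = 85008)
x(Q) = 279/5 (x(Q) = -1/5*(-279) = 279/5)
k = 98817 (k = 13809 + 85008 = 98817)
(-202659 + (48160/18999 + x(-220)/((144 + 112)**2))) - k = (-202659 + (48160/18999 + 279/(5*((144 + 112)**2)))) - 1*98817 = (-202659 + (48160*(1/18999) + 279/(5*(256**2)))) - 98817 = (-202659 + (48160/18999 + (279/5)/65536)) - 98817 = (-202659 + (48160/18999 + (279/5)*(1/65536))) - 98817 = (-202659 + (48160/18999 + 279/327680)) - 98817 = (-202659 + 15786369521/6225592320) - 98817 = -1261656527609359/6225592320 - 98817 = -1876850883894799/6225592320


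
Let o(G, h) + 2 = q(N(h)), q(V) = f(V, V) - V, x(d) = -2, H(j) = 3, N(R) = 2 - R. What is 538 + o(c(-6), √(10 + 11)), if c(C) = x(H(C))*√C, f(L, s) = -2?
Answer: 532 + √21 ≈ 536.58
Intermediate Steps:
q(V) = -2 - V
c(C) = -2*√C
o(G, h) = -6 + h (o(G, h) = -2 + (-2 - (2 - h)) = -2 + (-2 + (-2 + h)) = -2 + (-4 + h) = -6 + h)
538 + o(c(-6), √(10 + 11)) = 538 + (-6 + √(10 + 11)) = 538 + (-6 + √21) = 532 + √21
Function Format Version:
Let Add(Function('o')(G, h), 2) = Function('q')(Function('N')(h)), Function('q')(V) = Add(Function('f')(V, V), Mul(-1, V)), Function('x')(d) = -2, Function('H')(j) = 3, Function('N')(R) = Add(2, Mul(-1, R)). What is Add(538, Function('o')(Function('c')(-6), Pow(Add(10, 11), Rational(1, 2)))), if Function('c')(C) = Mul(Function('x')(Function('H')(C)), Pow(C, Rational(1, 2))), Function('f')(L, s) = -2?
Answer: Add(532, Pow(21, Rational(1, 2))) ≈ 536.58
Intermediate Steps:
Function('q')(V) = Add(-2, Mul(-1, V))
Function('c')(C) = Mul(-2, Pow(C, Rational(1, 2)))
Function('o')(G, h) = Add(-6, h) (Function('o')(G, h) = Add(-2, Add(-2, Mul(-1, Add(2, Mul(-1, h))))) = Add(-2, Add(-2, Add(-2, h))) = Add(-2, Add(-4, h)) = Add(-6, h))
Add(538, Function('o')(Function('c')(-6), Pow(Add(10, 11), Rational(1, 2)))) = Add(538, Add(-6, Pow(Add(10, 11), Rational(1, 2)))) = Add(538, Add(-6, Pow(21, Rational(1, 2)))) = Add(532, Pow(21, Rational(1, 2)))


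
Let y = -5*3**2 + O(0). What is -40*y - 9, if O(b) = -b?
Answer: 1791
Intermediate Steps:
y = -45 (y = -5*3**2 - 1*0 = -5*9 + 0 = -45 + 0 = -45)
-40*y - 9 = -40*(-45) - 9 = 1800 - 9 = 1791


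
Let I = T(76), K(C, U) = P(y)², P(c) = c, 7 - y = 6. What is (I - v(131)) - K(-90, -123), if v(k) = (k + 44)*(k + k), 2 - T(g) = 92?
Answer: -45941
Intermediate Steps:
y = 1 (y = 7 - 1*6 = 7 - 6 = 1)
T(g) = -90 (T(g) = 2 - 1*92 = 2 - 92 = -90)
K(C, U) = 1 (K(C, U) = 1² = 1)
I = -90
v(k) = 2*k*(44 + k) (v(k) = (44 + k)*(2*k) = 2*k*(44 + k))
(I - v(131)) - K(-90, -123) = (-90 - 2*131*(44 + 131)) - 1*1 = (-90 - 2*131*175) - 1 = (-90 - 1*45850) - 1 = (-90 - 45850) - 1 = -45940 - 1 = -45941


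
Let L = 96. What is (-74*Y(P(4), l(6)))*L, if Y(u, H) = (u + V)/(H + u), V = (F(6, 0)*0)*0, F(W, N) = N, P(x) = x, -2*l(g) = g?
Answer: -28416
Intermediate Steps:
l(g) = -g/2
V = 0 (V = (0*0)*0 = 0*0 = 0)
Y(u, H) = u/(H + u) (Y(u, H) = (u + 0)/(H + u) = u/(H + u))
(-74*Y(P(4), l(6)))*L = -296/(-½*6 + 4)*96 = -296/(-3 + 4)*96 = -296/1*96 = -296*96 = -28416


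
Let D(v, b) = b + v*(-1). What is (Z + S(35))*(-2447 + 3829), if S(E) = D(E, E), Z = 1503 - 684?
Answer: 1131858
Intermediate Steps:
Z = 819
D(v, b) = b - v
S(E) = 0 (S(E) = E - E = 0)
(Z + S(35))*(-2447 + 3829) = (819 + 0)*(-2447 + 3829) = 819*1382 = 1131858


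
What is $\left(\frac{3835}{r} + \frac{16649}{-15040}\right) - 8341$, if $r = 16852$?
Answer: $- \frac{528570842957}{63363520} \approx -8341.9$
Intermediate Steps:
$\left(\frac{3835}{r} + \frac{16649}{-15040}\right) - 8341 = \left(\frac{3835}{16852} + \frac{16649}{-15040}\right) - 8341 = \left(3835 \cdot \frac{1}{16852} + 16649 \left(- \frac{1}{15040}\right)\right) - 8341 = \left(\frac{3835}{16852} - \frac{16649}{15040}\right) - 8341 = - \frac{55722637}{63363520} - 8341 = - \frac{528570842957}{63363520}$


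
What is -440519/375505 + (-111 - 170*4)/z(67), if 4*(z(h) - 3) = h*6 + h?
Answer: -107691343/13893685 ≈ -7.7511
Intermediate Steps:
z(h) = 3 + 7*h/4 (z(h) = 3 + (h*6 + h)/4 = 3 + (6*h + h)/4 = 3 + (7*h)/4 = 3 + 7*h/4)
-440519/375505 + (-111 - 170*4)/z(67) = -440519/375505 + (-111 - 170*4)/(3 + (7/4)*67) = -440519*1/375505 + (-111 - 680)/(3 + 469/4) = -440519/375505 - 791/481/4 = -440519/375505 - 791*4/481 = -440519/375505 - 3164/481 = -107691343/13893685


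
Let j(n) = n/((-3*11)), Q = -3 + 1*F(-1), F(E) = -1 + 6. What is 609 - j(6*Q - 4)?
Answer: 20105/33 ≈ 609.24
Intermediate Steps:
F(E) = 5
Q = 2 (Q = -3 + 1*5 = -3 + 5 = 2)
j(n) = -n/33 (j(n) = n/(-33) = n*(-1/33) = -n/33)
609 - j(6*Q - 4) = 609 - (-1)*(6*2 - 4)/33 = 609 - (-1)*(12 - 4)/33 = 609 - (-1)*8/33 = 609 - 1*(-8/33) = 609 + 8/33 = 20105/33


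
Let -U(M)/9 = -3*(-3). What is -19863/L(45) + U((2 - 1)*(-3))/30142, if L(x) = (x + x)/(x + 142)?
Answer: -3109968872/75355 ≈ -41271.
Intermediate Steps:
U(M) = -81 (U(M) = -(-27)*(-3) = -9*9 = -81)
L(x) = 2*x/(142 + x) (L(x) = (2*x)/(142 + x) = 2*x/(142 + x))
-19863/L(45) + U((2 - 1)*(-3))/30142 = -19863/(2*45/(142 + 45)) - 81/30142 = -19863/(2*45/187) - 81*1/30142 = -19863/(2*45*(1/187)) - 81/30142 = -19863/90/187 - 81/30142 = -19863*187/90 - 81/30142 = -412709/10 - 81/30142 = -3109968872/75355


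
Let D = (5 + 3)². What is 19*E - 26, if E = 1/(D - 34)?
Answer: -761/30 ≈ -25.367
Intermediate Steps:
D = 64 (D = 8² = 64)
E = 1/30 (E = 1/(64 - 34) = 1/30 ≈ 0.033333)
19*E - 26 = 19*(1/30) - 26 = 19/30 - 26 = -761/30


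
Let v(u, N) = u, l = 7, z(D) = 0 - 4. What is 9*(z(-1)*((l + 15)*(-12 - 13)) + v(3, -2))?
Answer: 19827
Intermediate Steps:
z(D) = -4
9*(z(-1)*((l + 15)*(-12 - 13)) + v(3, -2)) = 9*(-4*(7 + 15)*(-12 - 13) + 3) = 9*(-88*(-25) + 3) = 9*(-4*(-550) + 3) = 9*(2200 + 3) = 9*2203 = 19827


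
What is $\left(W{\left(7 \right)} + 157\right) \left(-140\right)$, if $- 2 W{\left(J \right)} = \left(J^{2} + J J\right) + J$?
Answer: $-14630$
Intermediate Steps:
$W{\left(J \right)} = - J^{2} - \frac{J}{2}$ ($W{\left(J \right)} = - \frac{\left(J^{2} + J J\right) + J}{2} = - \frac{\left(J^{2} + J^{2}\right) + J}{2} = - \frac{2 J^{2} + J}{2} = - \frac{J + 2 J^{2}}{2} = - J^{2} - \frac{J}{2}$)
$\left(W{\left(7 \right)} + 157\right) \left(-140\right) = \left(\left(-1\right) 7 \left(\frac{1}{2} + 7\right) + 157\right) \left(-140\right) = \left(\left(-1\right) 7 \cdot \frac{15}{2} + 157\right) \left(-140\right) = \left(- \frac{105}{2} + 157\right) \left(-140\right) = \frac{209}{2} \left(-140\right) = -14630$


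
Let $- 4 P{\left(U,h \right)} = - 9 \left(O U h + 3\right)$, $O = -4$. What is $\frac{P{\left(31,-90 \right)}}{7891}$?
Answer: $\frac{100467}{31564} \approx 3.183$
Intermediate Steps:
$P{\left(U,h \right)} = \frac{27}{4} - 9 U h$ ($P{\left(U,h \right)} = - \frac{\left(-9\right) \left(- 4 U h + 3\right)}{4} = - \frac{\left(-9\right) \left(3 - 4 U h\right)}{4} = - \frac{-27 + 36 U h}{4} = \frac{27}{4} - 9 U h$)
$\frac{P{\left(31,-90 \right)}}{7891} = \frac{\frac{27}{4} - 279 \left(-90\right)}{7891} = \left(\frac{27}{4} + 25110\right) \frac{1}{7891} = \frac{100467}{4} \cdot \frac{1}{7891} = \frac{100467}{31564}$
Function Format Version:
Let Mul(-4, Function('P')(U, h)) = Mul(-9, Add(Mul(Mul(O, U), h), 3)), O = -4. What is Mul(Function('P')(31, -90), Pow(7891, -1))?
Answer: Rational(100467, 31564) ≈ 3.1830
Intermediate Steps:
Function('P')(U, h) = Add(Rational(27, 4), Mul(-9, U, h)) (Function('P')(U, h) = Mul(Rational(-1, 4), Mul(-9, Add(Mul(Mul(-4, U), h), 3))) = Mul(Rational(-1, 4), Mul(-9, Add(Mul(-4, U, h), 3))) = Mul(Rational(-1, 4), Mul(-9, Add(3, Mul(-4, U, h)))) = Mul(Rational(-1, 4), Add(-27, Mul(36, U, h))) = Add(Rational(27, 4), Mul(-9, U, h)))
Mul(Function('P')(31, -90), Pow(7891, -1)) = Mul(Add(Rational(27, 4), Mul(-9, 31, -90)), Pow(7891, -1)) = Mul(Add(Rational(27, 4), 25110), Rational(1, 7891)) = Mul(Rational(100467, 4), Rational(1, 7891)) = Rational(100467, 31564)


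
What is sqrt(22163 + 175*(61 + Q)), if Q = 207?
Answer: sqrt(69063) ≈ 262.80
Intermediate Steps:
sqrt(22163 + 175*(61 + Q)) = sqrt(22163 + 175*(61 + 207)) = sqrt(22163 + 175*268) = sqrt(22163 + 46900) = sqrt(69063)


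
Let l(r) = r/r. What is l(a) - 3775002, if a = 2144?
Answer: -3775001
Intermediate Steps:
l(r) = 1
l(a) - 3775002 = 1 - 3775002 = -3775001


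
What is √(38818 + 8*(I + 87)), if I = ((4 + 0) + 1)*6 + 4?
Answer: √39786 ≈ 199.46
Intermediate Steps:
I = 34 (I = (4 + 1)*6 + 4 = 5*6 + 4 = 30 + 4 = 34)
√(38818 + 8*(I + 87)) = √(38818 + 8*(34 + 87)) = √(38818 + 8*121) = √(38818 + 968) = √39786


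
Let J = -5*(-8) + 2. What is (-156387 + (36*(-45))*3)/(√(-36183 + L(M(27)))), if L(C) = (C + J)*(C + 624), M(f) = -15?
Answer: 53749*I*√4935/3290 ≈ 1147.7*I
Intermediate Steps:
J = 42 (J = 40 + 2 = 42)
L(C) = (42 + C)*(624 + C) (L(C) = (C + 42)*(C + 624) = (42 + C)*(624 + C))
(-156387 + (36*(-45))*3)/(√(-36183 + L(M(27)))) = (-156387 + (36*(-45))*3)/(√(-36183 + (26208 + (-15)² + 666*(-15)))) = (-156387 - 1620*3)/(√(-36183 + (26208 + 225 - 9990))) = (-156387 - 4860)/(√(-36183 + 16443)) = -161247*(-I*√4935/9870) = -(-53749)*I*√4935/3290 = 53749*I*√4935/3290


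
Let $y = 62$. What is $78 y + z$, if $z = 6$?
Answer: $4842$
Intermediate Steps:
$78 y + z = 78 \cdot 62 + 6 = 4836 + 6 = 4842$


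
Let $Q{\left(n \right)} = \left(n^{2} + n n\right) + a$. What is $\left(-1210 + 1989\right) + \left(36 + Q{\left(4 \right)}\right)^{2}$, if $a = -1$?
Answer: $5268$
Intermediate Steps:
$Q{\left(n \right)} = -1 + 2 n^{2}$ ($Q{\left(n \right)} = \left(n^{2} + n n\right) - 1 = \left(n^{2} + n^{2}\right) - 1 = 2 n^{2} - 1 = -1 + 2 n^{2}$)
$\left(-1210 + 1989\right) + \left(36 + Q{\left(4 \right)}\right)^{2} = \left(-1210 + 1989\right) + \left(36 - \left(1 - 2 \cdot 4^{2}\right)\right)^{2} = 779 + \left(36 + \left(-1 + 2 \cdot 16\right)\right)^{2} = 779 + \left(36 + \left(-1 + 32\right)\right)^{2} = 779 + \left(36 + 31\right)^{2} = 779 + 67^{2} = 779 + 4489 = 5268$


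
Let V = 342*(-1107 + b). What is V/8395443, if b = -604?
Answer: -65018/932827 ≈ -0.069700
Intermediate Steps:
V = -585162 (V = 342*(-1107 - 604) = 342*(-1711) = -585162)
V/8395443 = -585162/8395443 = -585162*1/8395443 = -65018/932827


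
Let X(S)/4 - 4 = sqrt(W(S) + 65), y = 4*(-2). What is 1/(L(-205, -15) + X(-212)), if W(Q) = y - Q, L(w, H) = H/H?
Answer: -17/4015 + 4*sqrt(269)/4015 ≈ 0.012106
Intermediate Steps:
L(w, H) = 1
y = -8
W(Q) = -8 - Q
X(S) = 16 + 4*sqrt(57 - S) (X(S) = 16 + 4*sqrt((-8 - S) + 65) = 16 + 4*sqrt(57 - S))
1/(L(-205, -15) + X(-212)) = 1/(1 + (16 + 4*sqrt(57 - 1*(-212)))) = 1/(1 + (16 + 4*sqrt(57 + 212))) = 1/(1 + (16 + 4*sqrt(269))) = 1/(17 + 4*sqrt(269))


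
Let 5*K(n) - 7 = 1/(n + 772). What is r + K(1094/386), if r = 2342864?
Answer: 1751795602754/747715 ≈ 2.3429e+6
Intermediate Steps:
K(n) = 7/5 + 1/(5*(772 + n)) (K(n) = 7/5 + 1/(5*(n + 772)) = 7/5 + 1/(5*(772 + n)))
r + K(1094/386) = 2342864 + (5405 + 7*(1094/386))/(5*(772 + 1094/386)) = 2342864 + (5405 + 7*(1094*(1/386)))/(5*(772 + 1094*(1/386))) = 2342864 + (5405 + 7*(547/193))/(5*(772 + 547/193)) = 2342864 + (5405 + 3829/193)/(5*(149543/193)) = 2342864 + (⅕)*(193/149543)*(1046994/193) = 2342864 + 1046994/747715 = 1751795602754/747715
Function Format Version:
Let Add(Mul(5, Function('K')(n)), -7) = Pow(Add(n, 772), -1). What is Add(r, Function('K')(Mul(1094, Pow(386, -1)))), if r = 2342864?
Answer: Rational(1751795602754, 747715) ≈ 2.3429e+6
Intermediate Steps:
Function('K')(n) = Add(Rational(7, 5), Mul(Rational(1, 5), Pow(Add(772, n), -1))) (Function('K')(n) = Add(Rational(7, 5), Mul(Rational(1, 5), Pow(Add(n, 772), -1))) = Add(Rational(7, 5), Mul(Rational(1, 5), Pow(Add(772, n), -1))))
Add(r, Function('K')(Mul(1094, Pow(386, -1)))) = Add(2342864, Mul(Rational(1, 5), Pow(Add(772, Mul(1094, Pow(386, -1))), -1), Add(5405, Mul(7, Mul(1094, Pow(386, -1)))))) = Add(2342864, Mul(Rational(1, 5), Pow(Add(772, Mul(1094, Rational(1, 386))), -1), Add(5405, Mul(7, Mul(1094, Rational(1, 386)))))) = Add(2342864, Mul(Rational(1, 5), Pow(Add(772, Rational(547, 193)), -1), Add(5405, Mul(7, Rational(547, 193))))) = Add(2342864, Mul(Rational(1, 5), Pow(Rational(149543, 193), -1), Add(5405, Rational(3829, 193)))) = Add(2342864, Mul(Rational(1, 5), Rational(193, 149543), Rational(1046994, 193))) = Add(2342864, Rational(1046994, 747715)) = Rational(1751795602754, 747715)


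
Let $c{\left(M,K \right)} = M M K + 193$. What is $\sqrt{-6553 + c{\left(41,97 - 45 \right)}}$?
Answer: $2 \sqrt{20263} \approx 284.7$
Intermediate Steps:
$c{\left(M,K \right)} = 193 + K M^{2}$ ($c{\left(M,K \right)} = M^{2} K + 193 = K M^{2} + 193 = 193 + K M^{2}$)
$\sqrt{-6553 + c{\left(41,97 - 45 \right)}} = \sqrt{-6553 + \left(193 + \left(97 - 45\right) 41^{2}\right)} = \sqrt{-6553 + \left(193 + 52 \cdot 1681\right)} = \sqrt{-6553 + \left(193 + 87412\right)} = \sqrt{-6553 + 87605} = \sqrt{81052} = 2 \sqrt{20263}$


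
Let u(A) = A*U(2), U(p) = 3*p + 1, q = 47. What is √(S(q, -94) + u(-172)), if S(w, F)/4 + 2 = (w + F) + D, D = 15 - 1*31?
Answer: 2*I*√366 ≈ 38.262*I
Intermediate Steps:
U(p) = 1 + 3*p
D = -16 (D = 15 - 31 = -16)
S(w, F) = -72 + 4*F + 4*w (S(w, F) = -8 + 4*((w + F) - 16) = -8 + 4*((F + w) - 16) = -8 + 4*(-16 + F + w) = -8 + (-64 + 4*F + 4*w) = -72 + 4*F + 4*w)
u(A) = 7*A (u(A) = A*(1 + 3*2) = A*(1 + 6) = A*7 = 7*A)
√(S(q, -94) + u(-172)) = √((-72 + 4*(-94) + 4*47) + 7*(-172)) = √((-72 - 376 + 188) - 1204) = √(-260 - 1204) = √(-1464) = 2*I*√366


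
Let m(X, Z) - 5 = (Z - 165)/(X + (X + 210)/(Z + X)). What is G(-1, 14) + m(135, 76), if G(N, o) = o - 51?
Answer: -941339/28830 ≈ -32.651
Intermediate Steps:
m(X, Z) = 5 + (-165 + Z)/(X + (210 + X)/(X + Z)) (m(X, Z) = 5 + (Z - 165)/(X + (X + 210)/(Z + X)) = 5 + (-165 + Z)/(X + (210 + X)/(X + Z)))
G(N, o) = -51 + o
G(-1, 14) + m(135, 76) = (-51 + 14) + (1050 + 76**2 - 165*76 - 160*135 + 5*135**2 + 6*135*76)/(210 + 135 + 135**2 + 135*76) = -37 + (1050 + 5776 - 12540 - 21600 + 5*18225 + 61560)/(210 + 135 + 18225 + 10260) = -37 + (1050 + 5776 - 12540 - 21600 + 91125 + 61560)/28830 = -37 + (1/28830)*125371 = -37 + 125371/28830 = -941339/28830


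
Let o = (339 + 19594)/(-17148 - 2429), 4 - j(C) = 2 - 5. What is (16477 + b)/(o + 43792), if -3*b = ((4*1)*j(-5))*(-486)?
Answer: 411371501/857296051 ≈ 0.47985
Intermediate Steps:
j(C) = 7 (j(C) = 4 - (2 - 5) = 4 - 1*(-3) = 4 + 3 = 7)
o = -19933/19577 (o = 19933/(-19577) = 19933*(-1/19577) = -19933/19577 ≈ -1.0182)
b = 4536 (b = -(4*1)*7*(-486)/3 = -4*7*(-486)/3 = -28*(-486)/3 = -⅓*(-13608) = 4536)
(16477 + b)/(o + 43792) = (16477 + 4536)/(-19933/19577 + 43792) = 21013/(857296051/19577) = 21013*(19577/857296051) = 411371501/857296051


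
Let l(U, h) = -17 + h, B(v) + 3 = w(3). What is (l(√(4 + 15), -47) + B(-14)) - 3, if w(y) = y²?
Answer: -61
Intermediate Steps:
B(v) = 6 (B(v) = -3 + 3² = -3 + 9 = 6)
(l(√(4 + 15), -47) + B(-14)) - 3 = ((-17 - 47) + 6) - 3 = (-64 + 6) - 3 = -58 - 3 = -61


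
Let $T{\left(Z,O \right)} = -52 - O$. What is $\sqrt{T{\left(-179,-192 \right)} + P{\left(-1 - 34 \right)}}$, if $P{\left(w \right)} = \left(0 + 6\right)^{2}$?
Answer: $4 \sqrt{11} \approx 13.266$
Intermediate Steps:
$P{\left(w \right)} = 36$ ($P{\left(w \right)} = 6^{2} = 36$)
$\sqrt{T{\left(-179,-192 \right)} + P{\left(-1 - 34 \right)}} = \sqrt{\left(-52 - -192\right) + 36} = \sqrt{\left(-52 + 192\right) + 36} = \sqrt{140 + 36} = \sqrt{176} = 4 \sqrt{11}$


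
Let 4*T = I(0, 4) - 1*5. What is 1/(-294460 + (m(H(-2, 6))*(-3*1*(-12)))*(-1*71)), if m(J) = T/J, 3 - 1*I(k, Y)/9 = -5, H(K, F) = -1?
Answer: -1/251647 ≈ -3.9738e-6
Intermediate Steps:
I(k, Y) = 72 (I(k, Y) = 27 - 9*(-5) = 27 + 45 = 72)
T = 67/4 (T = (72 - 1*5)/4 = (72 - 5)/4 = (¼)*67 = 67/4 ≈ 16.750)
m(J) = 67/(4*J)
1/(-294460 + (m(H(-2, 6))*(-3*1*(-12)))*(-1*71)) = 1/(-294460 + (((67/4)/(-1))*(-3*1*(-12)))*(-1*71)) = 1/(-294460 + (((67/4)*(-1))*(-3*(-12)))*(-71)) = 1/(-294460 - 67/4*36*(-71)) = 1/(-294460 - 603*(-71)) = 1/(-294460 + 42813) = 1/(-251647) = -1/251647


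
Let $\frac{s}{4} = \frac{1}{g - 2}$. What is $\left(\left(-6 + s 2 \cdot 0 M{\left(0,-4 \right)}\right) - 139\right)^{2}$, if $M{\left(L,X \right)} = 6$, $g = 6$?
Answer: $21025$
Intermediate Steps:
$s = 1$ ($s = \frac{4}{6 - 2} = \frac{4}{4} = 4 \cdot \frac{1}{4} = 1$)
$\left(\left(-6 + s 2 \cdot 0 M{\left(0,-4 \right)}\right) - 139\right)^{2} = \left(\left(-6 + 1 \cdot 2 \cdot 0 \cdot 6\right) - 139\right)^{2} = \left(\left(-6 + 1 \cdot 0 \cdot 6\right) - 139\right)^{2} = \left(\left(-6 + 1 \cdot 0\right) - 139\right)^{2} = \left(\left(-6 + 0\right) - 139\right)^{2} = \left(-6 - 139\right)^{2} = \left(-145\right)^{2} = 21025$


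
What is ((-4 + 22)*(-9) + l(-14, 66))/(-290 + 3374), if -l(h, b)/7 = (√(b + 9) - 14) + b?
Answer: -263/1542 - 35*√3/3084 ≈ -0.19021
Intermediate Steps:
l(h, b) = 98 - 7*b - 7*√(9 + b) (l(h, b) = -7*((√(b + 9) - 14) + b) = -7*((√(9 + b) - 14) + b) = -7*((-14 + √(9 + b)) + b) = -7*(-14 + b + √(9 + b)) = 98 - 7*b - 7*√(9 + b))
((-4 + 22)*(-9) + l(-14, 66))/(-290 + 3374) = ((-4 + 22)*(-9) + (98 - 7*66 - 7*√(9 + 66)))/(-290 + 3374) = (18*(-9) + (98 - 462 - 35*√3))/3084 = (-162 + (98 - 462 - 35*√3))*(1/3084) = (-162 + (-364 - 35*√3))*(1/3084) = (-526 - 35*√3)*(1/3084) = -263/1542 - 35*√3/3084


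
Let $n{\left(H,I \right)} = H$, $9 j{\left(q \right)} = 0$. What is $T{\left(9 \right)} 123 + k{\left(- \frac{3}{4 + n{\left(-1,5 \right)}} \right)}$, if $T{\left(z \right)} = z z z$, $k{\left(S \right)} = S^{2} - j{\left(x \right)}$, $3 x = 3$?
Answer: $89668$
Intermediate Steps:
$x = 1$ ($x = \frac{1}{3} \cdot 3 = 1$)
$j{\left(q \right)} = 0$ ($j{\left(q \right)} = \frac{1}{9} \cdot 0 = 0$)
$k{\left(S \right)} = S^{2}$ ($k{\left(S \right)} = S^{2} - 0 = S^{2} + 0 = S^{2}$)
$T{\left(z \right)} = z^{3}$ ($T{\left(z \right)} = z^{2} z = z^{3}$)
$T{\left(9 \right)} 123 + k{\left(- \frac{3}{4 + n{\left(-1,5 \right)}} \right)} = 9^{3} \cdot 123 + \left(- \frac{3}{4 - 1}\right)^{2} = 729 \cdot 123 + \left(- \frac{3}{3}\right)^{2} = 89667 + \left(\left(-3\right) \frac{1}{3}\right)^{2} = 89667 + \left(-1\right)^{2} = 89667 + 1 = 89668$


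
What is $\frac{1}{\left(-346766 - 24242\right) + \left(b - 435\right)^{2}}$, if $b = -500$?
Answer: $\frac{1}{503217} \approx 1.9872 \cdot 10^{-6}$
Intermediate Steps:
$\frac{1}{\left(-346766 - 24242\right) + \left(b - 435\right)^{2}} = \frac{1}{\left(-346766 - 24242\right) + \left(-500 - 435\right)^{2}} = \frac{1}{-371008 + \left(-935\right)^{2}} = \frac{1}{-371008 + 874225} = \frac{1}{503217}$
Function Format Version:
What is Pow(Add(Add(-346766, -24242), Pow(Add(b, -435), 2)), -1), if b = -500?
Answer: Rational(1, 503217) ≈ 1.9872e-6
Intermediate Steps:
Pow(Add(Add(-346766, -24242), Pow(Add(b, -435), 2)), -1) = Pow(Add(Add(-346766, -24242), Pow(Add(-500, -435), 2)), -1) = Pow(Add(-371008, Pow(-935, 2)), -1) = Pow(Add(-371008, 874225), -1) = Pow(503217, -1) = Rational(1, 503217)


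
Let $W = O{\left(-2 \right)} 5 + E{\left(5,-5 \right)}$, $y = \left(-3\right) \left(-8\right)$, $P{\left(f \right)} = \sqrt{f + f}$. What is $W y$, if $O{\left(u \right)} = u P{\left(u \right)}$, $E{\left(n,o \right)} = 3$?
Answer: $72 - 480 i \approx 72.0 - 480.0 i$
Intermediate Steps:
$P{\left(f \right)} = \sqrt{2} \sqrt{f}$ ($P{\left(f \right)} = \sqrt{2 f} = \sqrt{2} \sqrt{f}$)
$y = 24$
$O{\left(u \right)} = \sqrt{2} u^{\frac{3}{2}}$ ($O{\left(u \right)} = u \sqrt{2} \sqrt{u} = \sqrt{2} u^{\frac{3}{2}}$)
$W = 3 - 20 i$ ($W = \sqrt{2} \left(-2\right)^{\frac{3}{2}} \cdot 5 + 3 = \sqrt{2} \left(- 2 i \sqrt{2}\right) 5 + 3 = - 4 i 5 + 3 = - 20 i + 3 = 3 - 20 i \approx 3.0 - 20.0 i$)
$W y = \left(3 - 20 i\right) 24 = 72 - 480 i$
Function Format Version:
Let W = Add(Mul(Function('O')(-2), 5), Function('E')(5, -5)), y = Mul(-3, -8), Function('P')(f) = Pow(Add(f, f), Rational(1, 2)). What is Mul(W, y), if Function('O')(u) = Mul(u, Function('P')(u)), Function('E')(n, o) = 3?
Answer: Add(72, Mul(-480, I)) ≈ Add(72.000, Mul(-480.00, I))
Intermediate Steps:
Function('P')(f) = Mul(Pow(2, Rational(1, 2)), Pow(f, Rational(1, 2))) (Function('P')(f) = Pow(Mul(2, f), Rational(1, 2)) = Mul(Pow(2, Rational(1, 2)), Pow(f, Rational(1, 2))))
y = 24
Function('O')(u) = Mul(Pow(2, Rational(1, 2)), Pow(u, Rational(3, 2))) (Function('O')(u) = Mul(u, Mul(Pow(2, Rational(1, 2)), Pow(u, Rational(1, 2)))) = Mul(Pow(2, Rational(1, 2)), Pow(u, Rational(3, 2))))
W = Add(3, Mul(-20, I)) (W = Add(Mul(Mul(Pow(2, Rational(1, 2)), Pow(-2, Rational(3, 2))), 5), 3) = Add(Mul(Mul(Pow(2, Rational(1, 2)), Mul(-2, I, Pow(2, Rational(1, 2)))), 5), 3) = Add(Mul(Mul(-4, I), 5), 3) = Add(Mul(-20, I), 3) = Add(3, Mul(-20, I)) ≈ Add(3.0000, Mul(-20.000, I)))
Mul(W, y) = Mul(Add(3, Mul(-20, I)), 24) = Add(72, Mul(-480, I))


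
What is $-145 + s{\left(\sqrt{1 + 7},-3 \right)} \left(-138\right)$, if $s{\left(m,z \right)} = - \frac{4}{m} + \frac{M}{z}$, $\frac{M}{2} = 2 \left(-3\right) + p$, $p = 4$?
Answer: $-329 + 138 \sqrt{2} \approx -133.84$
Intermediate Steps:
$M = -4$ ($M = 2 \left(2 \left(-3\right) + 4\right) = 2 \left(-6 + 4\right) = 2 \left(-2\right) = -4$)
$s{\left(m,z \right)} = - \frac{4}{m} - \frac{4}{z}$
$-145 + s{\left(\sqrt{1 + 7},-3 \right)} \left(-138\right) = -145 + \left(- \frac{4}{\sqrt{1 + 7}} - \frac{4}{-3}\right) \left(-138\right) = -145 + \left(- \frac{4}{\sqrt{8}} - - \frac{4}{3}\right) \left(-138\right) = -145 + \left(- \frac{4}{2 \sqrt{2}} + \frac{4}{3}\right) \left(-138\right) = -145 + \left(- 4 \frac{\sqrt{2}}{4} + \frac{4}{3}\right) \left(-138\right) = -145 + \left(- \sqrt{2} + \frac{4}{3}\right) \left(-138\right) = -145 + \left(\frac{4}{3} - \sqrt{2}\right) \left(-138\right) = -145 - \left(184 - 138 \sqrt{2}\right) = -329 + 138 \sqrt{2}$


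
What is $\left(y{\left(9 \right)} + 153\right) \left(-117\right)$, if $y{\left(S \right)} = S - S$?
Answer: $-17901$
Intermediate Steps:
$y{\left(S \right)} = 0$
$\left(y{\left(9 \right)} + 153\right) \left(-117\right) = \left(0 + 153\right) \left(-117\right) = 153 \left(-117\right) = -17901$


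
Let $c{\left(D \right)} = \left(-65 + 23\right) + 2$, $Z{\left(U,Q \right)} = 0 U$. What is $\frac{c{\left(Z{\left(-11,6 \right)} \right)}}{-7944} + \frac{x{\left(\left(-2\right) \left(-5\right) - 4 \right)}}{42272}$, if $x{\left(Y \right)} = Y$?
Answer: $\frac{108659}{20988048} \approx 0.0051772$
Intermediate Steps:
$Z{\left(U,Q \right)} = 0$
$c{\left(D \right)} = -40$ ($c{\left(D \right)} = -42 + 2 = -40$)
$\frac{c{\left(Z{\left(-11,6 \right)} \right)}}{-7944} + \frac{x{\left(\left(-2\right) \left(-5\right) - 4 \right)}}{42272} = - \frac{40}{-7944} + \frac{\left(-2\right) \left(-5\right) - 4}{42272} = \left(-40\right) \left(- \frac{1}{7944}\right) + \left(10 - 4\right) \frac{1}{42272} = \frac{5}{993} + 6 \cdot \frac{1}{42272} = \frac{5}{993} + \frac{3}{21136} = \frac{108659}{20988048}$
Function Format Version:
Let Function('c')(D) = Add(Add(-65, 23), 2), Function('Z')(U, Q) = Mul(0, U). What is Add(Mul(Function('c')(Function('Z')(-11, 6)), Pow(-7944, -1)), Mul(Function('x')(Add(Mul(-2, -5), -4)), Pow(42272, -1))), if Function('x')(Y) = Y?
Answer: Rational(108659, 20988048) ≈ 0.0051772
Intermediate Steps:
Function('Z')(U, Q) = 0
Function('c')(D) = -40 (Function('c')(D) = Add(-42, 2) = -40)
Add(Mul(Function('c')(Function('Z')(-11, 6)), Pow(-7944, -1)), Mul(Function('x')(Add(Mul(-2, -5), -4)), Pow(42272, -1))) = Add(Mul(-40, Pow(-7944, -1)), Mul(Add(Mul(-2, -5), -4), Pow(42272, -1))) = Add(Mul(-40, Rational(-1, 7944)), Mul(Add(10, -4), Rational(1, 42272))) = Add(Rational(5, 993), Mul(6, Rational(1, 42272))) = Add(Rational(5, 993), Rational(3, 21136)) = Rational(108659, 20988048)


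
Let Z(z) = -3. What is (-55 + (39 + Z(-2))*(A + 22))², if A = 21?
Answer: 2229049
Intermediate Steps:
(-55 + (39 + Z(-2))*(A + 22))² = (-55 + (39 - 3)*(21 + 22))² = (-55 + 36*43)² = (-55 + 1548)² = 1493² = 2229049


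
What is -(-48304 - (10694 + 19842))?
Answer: 78840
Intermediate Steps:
-(-48304 - (10694 + 19842)) = -(-48304 - 1*30536) = -(-48304 - 30536) = -1*(-78840) = 78840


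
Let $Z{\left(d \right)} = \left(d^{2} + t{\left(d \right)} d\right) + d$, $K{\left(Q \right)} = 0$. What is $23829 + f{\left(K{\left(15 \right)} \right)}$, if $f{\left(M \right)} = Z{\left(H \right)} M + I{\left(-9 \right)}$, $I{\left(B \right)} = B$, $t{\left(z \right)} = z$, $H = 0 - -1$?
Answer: $23820$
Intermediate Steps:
$H = 1$ ($H = 0 + 1 = 1$)
$Z{\left(d \right)} = d + 2 d^{2}$ ($Z{\left(d \right)} = \left(d^{2} + d d\right) + d = \left(d^{2} + d^{2}\right) + d = 2 d^{2} + d = d + 2 d^{2}$)
$f{\left(M \right)} = -9 + 3 M$ ($f{\left(M \right)} = 1 \left(1 + 2 \cdot 1\right) M - 9 = 1 \left(1 + 2\right) M - 9 = 1 \cdot 3 M - 9 = 3 M - 9 = -9 + 3 M$)
$23829 + f{\left(K{\left(15 \right)} \right)} = 23829 + \left(-9 + 3 \cdot 0\right) = 23829 + \left(-9 + 0\right) = 23829 - 9 = 23820$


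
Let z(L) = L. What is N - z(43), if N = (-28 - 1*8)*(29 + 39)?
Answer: -2491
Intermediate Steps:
N = -2448 (N = (-28 - 8)*68 = -36*68 = -2448)
N - z(43) = -2448 - 1*43 = -2448 - 43 = -2491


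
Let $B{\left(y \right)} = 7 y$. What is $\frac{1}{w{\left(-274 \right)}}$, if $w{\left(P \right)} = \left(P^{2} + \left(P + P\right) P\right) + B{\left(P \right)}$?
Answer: $\frac{1}{223310} \approx 4.4781 \cdot 10^{-6}$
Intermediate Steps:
$w{\left(P \right)} = 3 P^{2} + 7 P$ ($w{\left(P \right)} = \left(P^{2} + \left(P + P\right) P\right) + 7 P = \left(P^{2} + 2 P P\right) + 7 P = \left(P^{2} + 2 P^{2}\right) + 7 P = 3 P^{2} + 7 P$)
$\frac{1}{w{\left(-274 \right)}} = \frac{1}{\left(-274\right) \left(7 + 3 \left(-274\right)\right)} = \frac{1}{\left(-274\right) \left(7 - 822\right)} = \frac{1}{\left(-274\right) \left(-815\right)} = \frac{1}{223310}$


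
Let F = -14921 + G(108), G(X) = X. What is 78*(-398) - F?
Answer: -16231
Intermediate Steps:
F = -14813 (F = -14921 + 108 = -14813)
78*(-398) - F = 78*(-398) - 1*(-14813) = -31044 + 14813 = -16231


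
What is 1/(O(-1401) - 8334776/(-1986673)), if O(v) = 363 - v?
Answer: 1986673/3512825948 ≈ 0.00056555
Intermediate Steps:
1/(O(-1401) - 8334776/(-1986673)) = 1/((363 - 1*(-1401)) - 8334776/(-1986673)) = 1/((363 + 1401) - 8334776*(-1/1986673)) = 1/(1764 + 8334776/1986673) = 1/(3512825948/1986673) = 1986673/3512825948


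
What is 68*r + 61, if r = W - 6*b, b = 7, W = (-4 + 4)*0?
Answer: -2795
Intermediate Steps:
W = 0 (W = 0*0 = 0)
r = -42 (r = 0 - 6*7 = 0 - 42 = -42)
68*r + 61 = 68*(-42) + 61 = -2856 + 61 = -2795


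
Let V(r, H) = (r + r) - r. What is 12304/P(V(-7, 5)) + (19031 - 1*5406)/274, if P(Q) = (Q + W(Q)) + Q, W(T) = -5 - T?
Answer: -801949/822 ≈ -975.61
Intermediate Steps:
V(r, H) = r (V(r, H) = 2*r - r = r)
P(Q) = -5 + Q (P(Q) = (Q + (-5 - Q)) + Q = -5 + Q)
12304/P(V(-7, 5)) + (19031 - 1*5406)/274 = 12304/(-5 - 7) + (19031 - 1*5406)/274 = 12304/(-12) + (19031 - 5406)*(1/274) = 12304*(-1/12) + 13625*(1/274) = -3076/3 + 13625/274 = -801949/822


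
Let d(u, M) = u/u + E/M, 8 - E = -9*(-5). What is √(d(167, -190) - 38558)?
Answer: 3*I*√154655630/190 ≈ 196.36*I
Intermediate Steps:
E = -37 (E = 8 - (-9)*(-5) = 8 - 1*45 = 8 - 45 = -37)
d(u, M) = 1 - 37/M (d(u, M) = u/u - 37/M = 1 - 37/M)
√(d(167, -190) - 38558) = √((-37 - 190)/(-190) - 38558) = √(-1/190*(-227) - 38558) = √(227/190 - 38558) = √(-7325793/190) = 3*I*√154655630/190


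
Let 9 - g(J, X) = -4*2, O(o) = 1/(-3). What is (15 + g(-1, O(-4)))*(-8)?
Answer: -256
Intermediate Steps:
O(o) = -⅓
g(J, X) = 17 (g(J, X) = 9 - (-4)*2 = 9 - 1*(-8) = 9 + 8 = 17)
(15 + g(-1, O(-4)))*(-8) = (15 + 17)*(-8) = 32*(-8) = -256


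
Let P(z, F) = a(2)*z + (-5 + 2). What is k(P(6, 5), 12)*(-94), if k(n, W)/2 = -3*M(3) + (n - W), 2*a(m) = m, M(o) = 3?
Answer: 3384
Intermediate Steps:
a(m) = m/2
P(z, F) = -3 + z (P(z, F) = ((½)*2)*z + (-5 + 2) = 1*z - 3 = z - 3 = -3 + z)
k(n, W) = -18 - 2*W + 2*n (k(n, W) = 2*(-3*3 + (n - W)) = 2*(-9 + (n - W)) = 2*(-9 + n - W) = -18 - 2*W + 2*n)
k(P(6, 5), 12)*(-94) = (-18 - 2*12 + 2*(-3 + 6))*(-94) = (-18 - 24 + 2*3)*(-94) = (-18 - 24 + 6)*(-94) = -36*(-94) = 3384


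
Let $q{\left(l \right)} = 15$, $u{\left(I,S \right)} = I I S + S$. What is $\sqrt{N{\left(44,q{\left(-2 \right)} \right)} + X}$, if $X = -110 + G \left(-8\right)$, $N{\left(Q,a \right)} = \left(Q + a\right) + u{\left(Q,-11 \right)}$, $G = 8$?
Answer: $i \sqrt{21422} \approx 146.36 i$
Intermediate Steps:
$u{\left(I,S \right)} = S + S I^{2}$ ($u{\left(I,S \right)} = I^{2} S + S = S I^{2} + S = S + S I^{2}$)
$N{\left(Q,a \right)} = -11 + Q + a - 11 Q^{2}$ ($N{\left(Q,a \right)} = \left(Q + a\right) - 11 \left(1 + Q^{2}\right) = \left(Q + a\right) - \left(11 + 11 Q^{2}\right) = -11 + Q + a - 11 Q^{2}$)
$X = -174$ ($X = -110 + 8 \left(-8\right) = -110 - 64 = -174$)
$\sqrt{N{\left(44,q{\left(-2 \right)} \right)} + X} = \sqrt{\left(-11 + 44 + 15 - 11 \cdot 44^{2}\right) - 174} = \sqrt{\left(-11 + 44 + 15 - 21296\right) - 174} = \sqrt{-21248 - 174} = \sqrt{-21422} = i \sqrt{21422}$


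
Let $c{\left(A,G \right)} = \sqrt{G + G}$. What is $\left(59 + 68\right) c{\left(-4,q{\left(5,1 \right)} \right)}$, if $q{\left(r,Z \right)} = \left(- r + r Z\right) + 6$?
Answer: $254 \sqrt{3} \approx 439.94$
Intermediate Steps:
$q{\left(r,Z \right)} = 6 - r + Z r$ ($q{\left(r,Z \right)} = \left(- r + Z r\right) + 6 = 6 - r + Z r$)
$c{\left(A,G \right)} = \sqrt{2} \sqrt{G}$ ($c{\left(A,G \right)} = \sqrt{2 G} = \sqrt{2} \sqrt{G}$)
$\left(59 + 68\right) c{\left(-4,q{\left(5,1 \right)} \right)} = \left(59 + 68\right) \sqrt{2} \sqrt{6 - 5 + 1 \cdot 5} = 127 \sqrt{2} \sqrt{6 - 5 + 5} = 127 \sqrt{2} \sqrt{6} = 127 \cdot 2 \sqrt{3} = 254 \sqrt{3}$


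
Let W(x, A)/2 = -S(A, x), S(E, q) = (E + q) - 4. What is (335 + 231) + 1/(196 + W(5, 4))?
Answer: 105277/186 ≈ 566.01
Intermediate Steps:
S(E, q) = -4 + E + q
W(x, A) = 8 - 2*A - 2*x (W(x, A) = 2*(-(-4 + A + x)) = 2*(4 - A - x) = 8 - 2*A - 2*x)
(335 + 231) + 1/(196 + W(5, 4)) = (335 + 231) + 1/(196 + (8 - 2*4 - 2*5)) = 566 + 1/(196 + (8 - 8 - 10)) = 566 + 1/(196 - 10) = 566 + 1/186 = 105277/186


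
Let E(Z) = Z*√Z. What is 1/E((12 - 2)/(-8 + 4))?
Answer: 2*I*√10/25 ≈ 0.25298*I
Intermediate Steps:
E(Z) = Z^(3/2)
1/E((12 - 2)/(-8 + 4)) = 1/(((12 - 2)/(-8 + 4))^(3/2)) = 1/((10/(-4))^(3/2)) = 1/((10*(-¼))^(3/2)) = 1/((-5/2)^(3/2)) = 1/(-5*I*√10/4) = 2*I*√10/25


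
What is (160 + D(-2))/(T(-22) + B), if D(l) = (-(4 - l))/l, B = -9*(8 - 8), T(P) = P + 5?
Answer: -163/17 ≈ -9.5882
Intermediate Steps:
T(P) = 5 + P
B = 0 (B = -9*0 = 0)
D(l) = (-4 + l)/l
(160 + D(-2))/(T(-22) + B) = (160 + (-4 - 2)/(-2))/((5 - 22) + 0) = (160 - ½*(-6))/(-17 + 0) = (160 + 3)/(-17) = 163*(-1/17) = -163/17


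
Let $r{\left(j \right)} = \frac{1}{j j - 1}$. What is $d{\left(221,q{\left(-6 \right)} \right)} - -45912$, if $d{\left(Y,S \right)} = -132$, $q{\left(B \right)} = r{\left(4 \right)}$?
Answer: $45780$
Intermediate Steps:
$r{\left(j \right)} = \frac{1}{-1 + j^{2}}$ ($r{\left(j \right)} = \frac{1}{j^{2} - 1} = \frac{1}{-1 + j^{2}}$)
$q{\left(B \right)} = \frac{1}{15}$ ($q{\left(B \right)} = \frac{1}{-1 + 4^{2}} = \frac{1}{-1 + 16} = \frac{1}{15}$)
$d{\left(221,q{\left(-6 \right)} \right)} - -45912 = -132 - -45912 = -132 + 45912 = 45780$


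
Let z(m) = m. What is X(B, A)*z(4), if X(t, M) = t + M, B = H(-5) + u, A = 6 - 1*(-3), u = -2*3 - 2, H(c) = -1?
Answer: 0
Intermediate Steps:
u = -8 (u = -6 - 2 = -8)
A = 9 (A = 6 + 3 = 9)
B = -9 (B = -1 - 8 = -9)
X(t, M) = M + t
X(B, A)*z(4) = (9 - 9)*4 = 0*4 = 0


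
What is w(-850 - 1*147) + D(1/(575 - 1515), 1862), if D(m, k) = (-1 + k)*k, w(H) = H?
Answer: 3464185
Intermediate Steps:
D(m, k) = k*(-1 + k)
w(-850 - 1*147) + D(1/(575 - 1515), 1862) = (-850 - 1*147) + 1862*(-1 + 1862) = (-850 - 147) + 1862*1861 = -997 + 3465182 = 3464185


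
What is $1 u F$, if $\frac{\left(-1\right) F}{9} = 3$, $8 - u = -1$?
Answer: $-243$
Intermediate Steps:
$u = 9$ ($u = 8 - -1 = 8 + 1 = 9$)
$F = -27$ ($F = \left(-9\right) 3 = -27$)
$1 u F = 1 \cdot 9 \left(-27\right) = 9 \left(-27\right) = -243$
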